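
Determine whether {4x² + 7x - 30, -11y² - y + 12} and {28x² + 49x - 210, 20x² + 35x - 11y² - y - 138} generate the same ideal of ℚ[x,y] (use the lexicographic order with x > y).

Yes, the ideals are equal.

Since reduced Gröbner bases are canonical representatives of ideals under a given ordering, it suffices to compute and compare them.
Buchberger on the first generating set:
f_1 = 4x² + 7x - 30, LT = x².
f_2 = -11y² - y + 12, LT = y².

The S-polynomials (S(f_1,f_2)) all reduce to 0 modulo the current basis, so we have a Gröbner basis.
Inter-reduce: drop elements whose leading term is divisible by another's, tail-reduce, and make monic.
Reduced Gröbner basis: {x² + 7/4x - 15/2, y² + 1/11y - 12/11}.

Buchberger on the second generating set:
h_1 = 28x² + 49x - 210, LT = x².
h_2 = 20x² + 35x - 11y² - y - 138, LT = x².

S(h_1,h_2): lcm = x². S = 11/20y² + 1/20y - ⅗.
  leading term y²: no divisor's leading term divides it; move 11/20y² to the remainder.
  leading term y: no divisor's leading term divides it; move 1/20y to the remainder.
  leading term 1: no divisor's leading term divides it; move -⅗ to the remainder.
  remainder 11/20y² + 1/20y - ⅗ ≠ 0; add k_3 = 11/20y² + 1/20y - ⅗ to the basis.

The other S-polynomials (S(h_1,k_3), S(h_2,k_3)) all reduce to 0 modulo the current basis, so we have a Gröbner basis.
Inter-reduce: drop elements whose leading term is divisible by another's, tail-reduce, and make monic.
Reduced Gröbner basis: {x² + 7/4x - 15/2, y² + 1/11y - 12/11}.

Same reduced basis, so the two generating sets span the same ideal.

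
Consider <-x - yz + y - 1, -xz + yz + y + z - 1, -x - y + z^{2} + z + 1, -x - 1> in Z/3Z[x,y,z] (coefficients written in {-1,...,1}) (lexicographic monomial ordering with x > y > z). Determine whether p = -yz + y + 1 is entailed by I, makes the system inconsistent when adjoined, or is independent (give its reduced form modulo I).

First compute the reduced Gröbner basis of I by Buchberger's algorithm.
f_1 = -x - yz + y - 1, LT = x.
f_2 = -xz + yz + y + z - 1, LT = xz.
f_3 = -x - y + z^{2} + z + 1, LT = x.
f_4 = -x - 1, LT = x.

S(f_1,f_2): lcm = xz. S = yz^{2} + y - z - 1.
  reduce S modulo (f_1, f_2, f_3, f_4):
  remainder yz^{2} + y - z - 1 ≠ 0; add h_5 = yz^{2} + y - z - 1 to the basis.

S(f_1,f_3): lcm = x. S = yz + y + z^{2} + z - 1.
  reduce S modulo (f_1, f_2, f_3, f_4, h_5):
  remainder yz + y + z^{2} + z - 1 ≠ 0; add h_6 = yz + y + z^{2} + z - 1 to the basis.

S(f_1,f_4): lcm = x. S = yz - y.
  reduce S modulo (f_1, f_2, f_3, f_4, h_5, h_6):
  remainder y - z^{2} - z + 1 ≠ 0; add h_7 = y - z^{2} - z + 1 to the basis.

S(f_2,f_3): lcm = xz. S = yz - y + z^{3} + z^{2} + 1.
  reduce S modulo (f_1, f_2, f_3, f_4, h_5, h_6, h_7):
  remainder z^{3} + z^{2} + 1 ≠ 0; add h_8 = z^{3} + z^{2} + 1 to the basis.

S(f_2,f_4): lcm = xz. S = -yz - y + z + 1.
  reduce S modulo (f_1, f_2, f_3, f_4, h_5, h_6, h_7, h_8):
  remainder z^{2} - z ≠ 0; add h_9 = z^{2} - z to the basis.

S(f_2,h_6): lcm = xyz. S = -xy - xz^{2} - xz + x - y^{2}z - y^{2} - yz + y.
  reduce S modulo (f_1, f_2, f_3, f_4, h_5, h_6, h_7, h_8, h_9):
  remainder z - 1 ≠ 0; add h_10 = z - 1 to the basis.

The other S-polynomials (S(f_3,f_4), S(f_1,h_5), S(f_2,h_5), S(f_3,h_5), S(f_4,h_5), S(f_1,h_6), S(f_3,h_6), S(f_4,h_6), S(h_5,h_6), S(f_1,h_7), S(f_2,h_7), S(f_3,h_7), S(f_4,h_7), S(h_5,h_7), S(h_6,h_7), S(f_1,h_8), S(f_2,h_8), S(f_3,h_8), S(f_4,h_8), S(h_5,h_8), S(h_6,h_8), S(h_7,h_8), S(f_1,h_9), S(f_2,h_9), S(f_3,h_9), S(f_4,h_9), S(h_5,h_9), S(h_6,h_9), S(h_7,h_9), S(h_8,h_9), S(f_1,h_10), S(f_2,h_10), S(f_3,h_10), S(f_4,h_10), S(h_5,h_10), S(h_6,h_10), S(h_7,h_10), S(h_8,h_10), S(h_9,h_10)) all reduce to 0 modulo the current basis, so we have a Gröbner basis.
Inter-reduce: drop elements whose leading term is divisible by another's, tail-reduce, and make monic.
Reduced Gröbner basis: {x + 1, y - 1, z - 1}.
Label its elements g_1 = x + 1, g_2 = y - 1, g_3 = z - 1.

Reduce p = -yz + y + 1 modulo G:
  leading term yz: subtract (-z)·g_2 from -yz + y + 1 → y - z + 1
  leading term y: subtract (1)·g_2 from y - z + 1 → -z - 1
  leading term z: subtract (-1)·g_3 from -z - 1 → 1
  leading term 1: no divisor's leading term divides it; move 1 to the remainder.
  normal form = 1.
The normal form is nonzero, so p ∉ I. Since p minus its normal form lies in I, I + (p) = I + (r) where r = 1; decide whether this ideal is the whole ring.
Here r = 1 is a nonzero constant, hence a unit: 1 ∈ I + (p), the Gröbner basis of I + (p) is {1}, and the enlarged system has no common solution — adjoining p is inconsistent.

Adjoining -yz + y + 1 makes the ideal the whole ring: the system is inconsistent.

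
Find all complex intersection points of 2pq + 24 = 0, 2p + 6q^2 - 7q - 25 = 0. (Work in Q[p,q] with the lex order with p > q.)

{(-4, 3), (33/4 - 3*sqrt(71)*I/4, -11/12 - sqrt(71)*I/12), (33/4 + 3*sqrt(71)*I/4, -11/12 + sqrt(71)*I/12)}

Compute a lex Gröbner basis by Buchberger's algorithm.
f_1 = 2pq + 24, LT = pq.
f_2 = 2p + 6q^2 - 7q - 25, LT = p.

S(f_1,f_2): lcm = pq. S = -3q^3 + 7/2q^2 + 25/2q + 12.
  reduce S modulo (f_1, f_2):
  remainder -3q^3 + 7/2q^2 + 25/2q + 12 ≠ 0; add h_3 = -3q^3 + 7/2q^2 + 25/2q + 12 to the basis.

The other S-polynomials (S(f_1,h_3), S(f_2,h_3)) all reduce to 0 modulo the current basis, so we have a Gröbner basis.
Inter-reduce: drop elements whose leading term is divisible by another's, tail-reduce, and make monic.
Reduced Gröbner basis: {p + 3q^2 - 7/2q - 25/2, q^3 - 7/6q^2 - 25/6q - 4}.

Elimination: the polynomial q^3 - 7/6q^2 - 25/6q - 4 lies in the elimination ideal for q, so q ∈ {3, -11/12 - sqrt(71)*I/12, -11/12 + sqrt(71)*I/12}. For each such q, the remaining basis elements (now univariate) give the rest of the solution.
  q = 3: the earlier basis element becomes p + 4 = 0, giving p = -4 — point (-4, 3).
  q = -11/12 - sqrt(71)*I/12: the earlier basis element becomes p - 33/4 + 3*sqrt(71)*I/4 = 0, giving p = 33/4 - 3*sqrt(71)*I/4 — point (33/4 - 3*sqrt(71)*I/4, -11/12 - sqrt(71)*I/12).
  q = -11/12 + sqrt(71)*I/12: the earlier basis element becomes p - 33/4 - 3*sqrt(71)*I/4 = 0, giving p = 33/4 + 3*sqrt(71)*I/4 — point (33/4 + 3*sqrt(71)*I/4, -11/12 + sqrt(71)*I/12).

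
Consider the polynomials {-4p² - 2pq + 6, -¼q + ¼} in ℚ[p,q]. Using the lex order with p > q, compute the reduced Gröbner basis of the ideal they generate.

The reduced Gröbner basis is the canonical form of the ideal for this ordering.

f_1 = -4p² - 2pq + 6, LT = p².
f_2 = -¼q + ¼, LT = q.

S(f_1,f_2): leading monomials are coprime, so the S-polynomial reduces to 0 (Buchberger's first criterion).
Every S-polynomial of the final basis reduces to 0, so we have a Gröbner basis.

G = {p² + ½p - 3/2, q - 1}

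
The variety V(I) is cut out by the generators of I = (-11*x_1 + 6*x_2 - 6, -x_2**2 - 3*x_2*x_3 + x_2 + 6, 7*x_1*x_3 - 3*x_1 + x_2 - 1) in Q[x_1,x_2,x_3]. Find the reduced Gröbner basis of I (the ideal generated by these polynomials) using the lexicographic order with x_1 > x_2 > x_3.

f_1 = -11*x_1 + 6*x_2 - 6, LT = x_1.
f_2 = -x_2**2 - 3*x_2*x_3 + x_2 + 6, LT = x_2**2.
f_3 = 7*x_1*x_3 - 3*x_1 + x_2 - 1, LT = x_1*x_3.

S(f_1,f_2): leading monomials are coprime, so the S-polynomial reduces to 0 (Buchberger's first criterion).
S(f_1,f_3): lcm = x_1*x_3. S = 3/7*x_1 - 6/11*x_2*x_3 - 1/7*x_2 + 6/11*x_3 + 1/7.
  leading term x_1: subtract (-3/77)·f_1 from 3/7*x_1 - 6/11*x_2*x_3 - 1/7*x_2 + 6/11*x_3 + 1/7 → -6/11*x_2*x_3 + 1/11*x_2 + 6/11*x_3 - 1/11
  leading term x_2*x_3: no divisor's leading term divides it; move -6/11*x_2*x_3 to the remainder.
  leading term x_2: no divisor's leading term divides it; move 1/11*x_2 to the remainder.
  leading term x_3: no divisor's leading term divides it; move 6/11*x_3 to the remainder.
  leading term 1: no divisor's leading term divides it; move -1/11 to the remainder.
  remainder -6/11*x_2*x_3 + 1/11*x_2 + 6/11*x_3 - 1/11 ≠ 0; add g_4 = -6/11*x_2*x_3 + 1/11*x_2 + 6/11*x_3 - 1/11 to the basis.

S(f_2,f_3): leading monomials are coprime, so the S-polynomial reduces to 0 (Buchberger's first criterion).
S(f_1,g_4): leading monomials are coprime, so the S-polynomial reduces to 0 (Buchberger's first criterion).
S(f_2,g_4): lcm = x_2**2*x_3. S = 1/6*x_2**2 + 3*x_2*x_3**2 - 1/6*x_2 - 6*x_3.
  leading term x_2**2: subtract (-1/6)·f_2 from 1/6*x_2**2 + 3*x_2*x_3**2 - 1/6*x_2 - 6*x_3 → 3*x_2*x_3**2 - 1/2*x_2*x_3 - 6*x_3 + 1
  leading term x_2*x_3**2: subtract (-11/2*x_3)·g_4 from 3*x_2*x_3**2 - 1/2*x_2*x_3 - 6*x_3 + 1 → 3*x_3**2 - 13/2*x_3 + 1
  leading term x_3**2: no divisor's leading term divides it; move 3*x_3**2 to the remainder.
  leading term x_3: no divisor's leading term divides it; move -13/2*x_3 to the remainder.
  leading term 1: no divisor's leading term divides it; move 1 to the remainder.
  remainder 3*x_3**2 - 13/2*x_3 + 1 ≠ 0; add g_5 = 3*x_3**2 - 13/2*x_3 + 1 to the basis.

S(f_3,g_4): lcm = x_1*x_2*x_3. S = -11/42*x_1*x_2 + x_1*x_3 - 1/6*x_1 + 1/7*x_2**2 - 1/7*x_2.
  leading term x_1*x_2: subtract (1/42*x_2)·f_1 from -11/42*x_1*x_2 + x_1*x_3 - 1/6*x_1 + 1/7*x_2**2 - 1/7*x_2 → x_1*x_3 - 1/6*x_1
  leading term x_1*x_3: subtract (-1/11*x_3)·f_1 from x_1*x_3 - 1/6*x_1 → -1/6*x_1 + 6/11*x_2*x_3 - 6/11*x_3
  leading term x_1: subtract (1/66)·f_1 from -1/6*x_1 + 6/11*x_2*x_3 - 6/11*x_3 → 6/11*x_2*x_3 - 1/11*x_2 - 6/11*x_3 + 1/11
  leading term x_2*x_3: subtract (-1)·g_4 from 6/11*x_2*x_3 - 1/11*x_2 - 6/11*x_3 + 1/11 → 0
  remainder 0.

S(f_1,g_5): leading monomials are coprime, so the S-polynomial reduces to 0 (Buchberger's first criterion).
S(f_2,g_5): leading monomials are coprime, so the S-polynomial reduces to 0 (Buchberger's first criterion).
S(f_3,g_5): lcm = x_1*x_3**2. S = 73/42*x_1*x_3 - 1/3*x_1 + 1/7*x_2*x_3 - 1/7*x_3.
  leading term x_1*x_3: subtract (-73/462*x_3)·f_1 from 73/42*x_1*x_3 - 1/3*x_1 + 1/7*x_2*x_3 - 1/7*x_3 → -1/3*x_1 + 12/11*x_2*x_3 - 12/11*x_3
  leading term x_1: subtract (1/33)·f_1 from -1/3*x_1 + 12/11*x_2*x_3 - 12/11*x_3 → 12/11*x_2*x_3 - 2/11*x_2 - 12/11*x_3 + 2/11
  leading term x_2*x_3: subtract (-2)·g_4 from 12/11*x_2*x_3 - 2/11*x_2 - 12/11*x_3 + 2/11 → 0
  remainder 0.

S(g_4,g_5): lcm = x_2*x_3**2. S = 2*x_2*x_3 - 1/3*x_2 - x_3**2 + 1/6*x_3.
  leading term x_2*x_3: subtract (-11/3)·g_4 from 2*x_2*x_3 - 1/3*x_2 - x_3**2 + 1/6*x_3 → -x_3**2 + 13/6*x_3 - 1/3
  leading term x_3**2: subtract (-1/3)·g_5 from -x_3**2 + 13/6*x_3 - 1/3 → 0
  remainder 0.

Every S-polynomial of the final basis reduces to 0, so we have a Gröbner basis.
Inter-reduce: drop elements whose leading term is divisible by another's, tail-reduce, and make monic.

G = {x_1 - 6/11*x_2 + 6/11, x_2**2 - 1/2*x_2 + 3*x_3 - 13/2, x_2*x_3 - 1/6*x_2 - x_3 + 1/6, x_3**2 - 13/6*x_3 + 1/3}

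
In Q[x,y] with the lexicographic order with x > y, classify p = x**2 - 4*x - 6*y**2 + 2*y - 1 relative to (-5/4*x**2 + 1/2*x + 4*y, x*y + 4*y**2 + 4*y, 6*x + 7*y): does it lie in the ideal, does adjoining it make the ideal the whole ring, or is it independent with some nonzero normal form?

Adjoining x**2 - 4*x - 6*y**2 + 2*y - 1 makes the ideal the whole ring: the system is inconsistent.

First compute the reduced Gröbner basis of I by Buchberger's algorithm.
f_1 = -5/4*x**2 + 1/2*x + 4*y, LT = x**2.
f_2 = x*y + 4*y**2 + 4*y, LT = x*y.
f_3 = 6*x + 7*y, LT = x.

S(f_1,f_2): lcm = x**2*y. S = -4*x*y**2 - 22/5*x*y - 16/5*y**2.
  leading term x*y**2: subtract (-4*y)·f_2 from -4*x*y**2 - 22/5*x*y - 16/5*y**2 → -22/5*x*y + 16*y**3 + 64/5*y**2
  leading term x*y: subtract (-22/5)·f_2 from -22/5*x*y + 16*y**3 + 64/5*y**2 → 16*y**3 + 152/5*y**2 + 88/5*y
  leading term y**3: no divisor's leading term divides it; move 16*y**3 to the remainder.
  leading term y**2: no divisor's leading term divides it; move 152/5*y**2 to the remainder.
  leading term y: no divisor's leading term divides it; move 88/5*y to the remainder.
  remainder 16*y**3 + 152/5*y**2 + 88/5*y ≠ 0; add h_4 = 16*y**3 + 152/5*y**2 + 88/5*y to the basis.

S(f_1,f_3): lcm = x**2. S = -7/6*x*y - 2/5*x - 16/5*y.
  leading term x*y: subtract (-7/6)·f_2 from -7/6*x*y - 2/5*x - 16/5*y → -2/5*x + 14/3*y**2 + 22/15*y
  leading term x: subtract (-1/15)·f_3 from -2/5*x + 14/3*y**2 + 22/15*y → 14/3*y**2 + 29/15*y
  leading term y**2: no divisor's leading term divides it; move 14/3*y**2 to the remainder.
  leading term y: no divisor's leading term divides it; move 29/15*y to the remainder.
  remainder 14/3*y**2 + 29/15*y ≠ 0; add h_5 = 14/3*y**2 + 29/15*y to the basis.

S(f_2,f_3): lcm = x*y. S = 17/6*y**2 + 4*y.
  leading term y**2: subtract (17/28)·h_5 from 17/6*y**2 + 4*y → 1187/420*y
  leading term y: no divisor's leading term divides it; move 1187/420*y to the remainder.
  remainder 1187/420*y ≠ 0; add h_6 = 1187/420*y to the basis.

The other S-polynomials (S(f_1,h_4), S(f_2,h_4), S(f_3,h_4), S(f_1,h_5), S(f_2,h_5), S(f_3,h_5), S(h_4,h_5), S(f_1,h_6), S(f_2,h_6), S(f_3,h_6), S(h_4,h_6), S(h_5,h_6)) all reduce to 0 modulo the current basis, so we have a Gröbner basis.
Inter-reduce: drop elements whose leading term is divisible by another's, tail-reduce, and make monic.
Reduced Gröbner basis: {x, y}.
Label its elements g_1 = x, g_2 = y.

Reduce p = x**2 - 4*x - 6*y**2 + 2*y - 1 modulo G:
  leading term x**2: subtract (x)·g_1 from x**2 - 4*x - 6*y**2 + 2*y - 1 → -4*x - 6*y**2 + 2*y - 1
  leading term x: subtract (-4)·g_1 from -4*x - 6*y**2 + 2*y - 1 → -6*y**2 + 2*y - 1
  leading term y**2: subtract (-6*y)·g_2 from -6*y**2 + 2*y - 1 → 2*y - 1
  leading term y: subtract (2)·g_2 from 2*y - 1 → -1
  leading term 1: no divisor's leading term divides it; move -1 to the remainder.
  normal form = -1.
The normal form is nonzero, so p ∉ I. Since p minus its normal form lies in I, I + (p) = I + (r) where r = -1; decide whether this ideal is the whole ring.
Here r = -1 is a nonzero constant, hence a unit: 1 ∈ I + (p), the Gröbner basis of I + (p) is {1}, and the enlarged system has no common solution — adjoining p is inconsistent.

The remainder on division by a Gröbner basis is unique — it is the normal form.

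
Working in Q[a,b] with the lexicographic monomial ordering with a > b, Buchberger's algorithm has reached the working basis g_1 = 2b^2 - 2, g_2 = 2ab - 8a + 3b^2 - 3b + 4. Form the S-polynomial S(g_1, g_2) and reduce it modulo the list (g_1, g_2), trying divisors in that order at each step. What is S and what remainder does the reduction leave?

S(g_1, g_2) = 4ab - a - 3/2b^3 + 3/2b^2 - 2b; remainder on division = 15a + 5/2b - 25/2.

lcm(LM(g_1), LM(g_2)) = ab^2.
S = (lcm/LT(g_1))·g_1 − (lcm/LT(g_2))·g_2 = 4ab - a - 3/2b^3 + 3/2b^2 - 2b.
Reduce S modulo (g_1, g_2) in that order:
  leading term ab: subtract (2)·g_2 from 4ab - a - 3/2b^3 + 3/2b^2 - 2b → 15a - 3/2b^3 - 9/2b^2 + 4b - 8
  leading term a: no divisor's leading term divides it; move 15a to the remainder.
  leading term b^3: subtract (-3/4b)·g_1 from -3/2b^3 - 9/2b^2 + 4b - 8 → -9/2b^2 + 5/2b - 8
  leading term b^2: subtract (-9/4)·g_1 from -9/2b^2 + 5/2b - 8 → 5/2b - 25/2
  leading term b: no divisor's leading term divides it; move 5/2b to the remainder.
  leading term 1: no divisor's leading term divides it; move -25/2 to the remainder.
The remainder 15a + 5/2b - 25/2 is nonzero, so it would be added as the next basis element.
An S-polynomial is built so that the two leading terms cancel; whether anything survives reduction is exactly the Gröbner-basis criterion.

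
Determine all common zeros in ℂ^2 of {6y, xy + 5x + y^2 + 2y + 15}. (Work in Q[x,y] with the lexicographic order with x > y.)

{(-3, 0)}

Compute a lex Gröbner basis by Buchberger's algorithm.
f_1 = 6y, LT = y.
f_2 = xy + 5x + y^2 + 2y + 15, LT = xy.

S(f_1,f_2): lcm = xy. S = -5x - y^2 - 2y - 15.
  reduce S modulo (f_1, f_2):
  remainder -5x - 15 ≠ 0; add h_3 = -5x - 15 to the basis.

The other S-polynomials (S(f_1,h_3), S(f_2,h_3)) all reduce to 0 modulo the current basis, so we have a Gröbner basis.
Inter-reduce: drop elements whose leading term is divisible by another's, tail-reduce, and make monic.
Reduced Gröbner basis: {x + 3, y}.

Since the basis is lex-ordered, y is univariate in y. Its roots are {0}. Back-substituting each root into the other basis elements fixes the other coordinates.
  y = 0: the earlier basis element becomes x + 3 = 0, giving x = -3 — point (-3, 0).
Zero-dimensionality of the ideal guarantees finitely many solutions over ℂ.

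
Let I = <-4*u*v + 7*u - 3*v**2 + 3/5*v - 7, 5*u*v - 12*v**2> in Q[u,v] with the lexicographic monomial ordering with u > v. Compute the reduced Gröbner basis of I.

G = {u - 9/5*v**2 + 3/35*v - 1, v**3 - 29/21*v**2 + 5/9*v}

f_1 = -4*u*v + 7*u - 3*v**2 + 3/5*v - 7, LT = u*v.
f_2 = 5*u*v - 12*v**2, LT = u*v.

S(f_1,f_2): lcm = u*v. S = -7/4*u + 63/20*v**2 - 3/20*v + 7/4.
  leading term u: no divisor's leading term divides it; move -7/4*u to the remainder.
  leading term v**2: no divisor's leading term divides it; move 63/20*v**2 to the remainder.
  leading term v: no divisor's leading term divides it; move -3/20*v to the remainder.
  leading term 1: no divisor's leading term divides it; move 7/4 to the remainder.
  remainder -7/4*u + 63/20*v**2 - 3/20*v + 7/4 ≠ 0; add g_3 = -7/4*u + 63/20*v**2 - 3/20*v + 7/4 to the basis.

S(f_1,g_3): lcm = u*v. S = -7/4*u + 9/5*v**3 + 93/140*v**2 + 17/20*v + 7/4.
  leading term u: subtract (1)·g_3 from -7/4*u + 9/5*v**3 + 93/140*v**2 + 17/20*v + 7/4 → 9/5*v**3 - 87/35*v**2 + v
  leading term v**3: no divisor's leading term divides it; move 9/5*v**3 to the remainder.
  leading term v**2: no divisor's leading term divides it; move -87/35*v**2 to the remainder.
  leading term v: no divisor's leading term divides it; move v to the remainder.
  remainder 9/5*v**3 - 87/35*v**2 + v ≠ 0; add g_4 = 9/5*v**3 - 87/35*v**2 + v to the basis.

The other S-polynomials (S(f_2,g_3), S(f_1,g_4), S(f_2,g_4), S(g_3,g_4)) all reduce to 0 modulo the current basis, so we have a Gröbner basis.
Inter-reduce: drop elements whose leading term is divisible by another's, tail-reduce, and make monic.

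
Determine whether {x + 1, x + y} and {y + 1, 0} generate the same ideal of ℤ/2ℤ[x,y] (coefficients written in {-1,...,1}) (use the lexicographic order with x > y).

No, the ideals differ.

Since reduced Gröbner bases are canonical representatives of ideals under a given ordering, it suffices to compute and compare them.
Buchberger on the first generating set:
f_1 = x + 1, LT = x.
f_2 = x + y, LT = x.

S(f_1,f_2): lcm = x. S = y + 1.
  reduce S modulo (f_1, f_2):
  remainder y + 1 ≠ 0; add g_3 = y + 1 to the basis.

The other S-polynomials (S(f_1,g_3), S(f_2,g_3)) all reduce to 0 modulo the current basis, so we have a Gröbner basis.
Inter-reduce: drop elements whose leading term is divisible by another's, tail-reduce, and make monic.
Reduced Gröbner basis: {x + 1, y + 1}.

Buchberger on the second generating set:
h_1 = y + 1, LT = y.

No S-polynomials remain, so we have a Gröbner basis.
Inter-reduce: drop elements whose leading term is divisible by another's, tail-reduce, and make monic.
Reduced Gröbner basis: {y + 1}.

Since the reduced bases disagree, the two ideals are not the same.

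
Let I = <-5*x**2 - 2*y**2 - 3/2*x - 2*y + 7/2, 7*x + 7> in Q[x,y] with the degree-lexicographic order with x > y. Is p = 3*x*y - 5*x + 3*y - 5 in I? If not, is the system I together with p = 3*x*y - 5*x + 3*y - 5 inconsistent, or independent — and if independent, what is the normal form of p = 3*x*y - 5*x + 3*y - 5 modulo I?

First compute the reduced Gröbner basis of I by Buchberger's algorithm.
f_1 = -5*x**2 - 2*y**2 - 3/2*x - 2*y + 7/2, LT = x**2.
f_2 = 7*x + 7, LT = x.

S(f_1,f_2): lcm = x**2. S = 2/5*y**2 - 7/10*x + 2/5*y - 7/10.
  reduce S modulo (f_1, f_2):
  remainder 2/5*y**2 + 2/5*y ≠ 0; add h_3 = 2/5*y**2 + 2/5*y to the basis.

The other S-polynomials (S(f_1,h_3), S(f_2,h_3)) all reduce to 0 modulo the current basis, so we have a Gröbner basis.
Inter-reduce: drop elements whose leading term is divisible by another's, tail-reduce, and make monic.
Reduced Gröbner basis: {y**2 + y, x + 1}.
Label its elements g_1 = y**2 + y, g_2 = x + 1.

Reduce p = 3*x*y - 5*x + 3*y - 5 modulo G:
  leading term x*y: subtract (3*y)·g_2 from 3*x*y - 5*x + 3*y - 5 → -5*x - 5
  leading term x: subtract (-5)·g_2 from -5*x - 5 → 0
  normal form = 0.
Since the normal form is 0, p ∈ I.

3*x*y - 5*x + 3*y - 5 lies in I (it reduces to 0).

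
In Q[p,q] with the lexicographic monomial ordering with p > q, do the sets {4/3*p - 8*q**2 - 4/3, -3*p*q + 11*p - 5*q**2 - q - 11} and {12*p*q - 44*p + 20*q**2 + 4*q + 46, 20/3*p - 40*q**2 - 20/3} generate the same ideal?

No, the ideals differ.

For a fixed monomial order, each ideal has a unique reduced Gröbner basis; comparing bases decides equality.
Buchberger on the first generating set:
f_1 = 4/3*p - 8*q**2 - 4/3, LT = p.
f_2 = -3*p*q + 11*p - 5*q**2 - q - 11, LT = p*q.

S(f_1,f_2): lcm = p*q. S = 11/3*p - 6*q**3 - 5/3*q**2 - 4/3*q - 11/3.
  leading term p: subtract (11/4)·f_1 from 11/3*p - 6*q**3 - 5/3*q**2 - 4/3*q - 11/3 → -6*q**3 + 61/3*q**2 - 4/3*q
  leading term q**3: no divisor's leading term divides it; move -6*q**3 to the remainder.
  leading term q**2: no divisor's leading term divides it; move 61/3*q**2 to the remainder.
  leading term q: no divisor's leading term divides it; move -4/3*q to the remainder.
  remainder -6*q**3 + 61/3*q**2 - 4/3*q ≠ 0; add g_3 = -6*q**3 + 61/3*q**2 - 4/3*q to the basis.

S(f_1,g_3): leading monomials are coprime, so the S-polynomial reduces to 0 (Buchberger's first criterion).
S(f_2,g_3): lcm = p*q**3. S = -5/18*p*q**2 - 2/9*p*q + 5/3*q**4 + 1/3*q**3 + 11/3*q**2.
  leading term p*q**2: subtract (-5/24*q**2)·f_1 from -5/18*p*q**2 - 2/9*p*q + 5/3*q**4 + 1/3*q**3 + 11/3*q**2 → -2/9*p*q + 1/3*q**3 + 61/18*q**2
  leading term p*q: subtract (-1/6*q)·f_1 from -2/9*p*q + 1/3*q**3 + 61/18*q**2 → -q**3 + 61/18*q**2 - 2/9*q
  leading term q**3: subtract (1/6)·g_3 from -q**3 + 61/18*q**2 - 2/9*q → 0
  remainder 0.

Every S-polynomial of the final basis reduces to 0, so we have a Gröbner basis.
Inter-reduce: drop elements whose leading term is divisible by another's, tail-reduce, and make monic.
Reduced Gröbner basis: {p - 6*q**2 - 1, q**3 - 61/18*q**2 + 2/9*q}.

Buchberger on the second generating set:
h_1 = 12*p*q - 44*p + 20*q**2 + 4*q + 46, LT = p*q.
h_2 = 20/3*p - 40*q**2 - 20/3, LT = p.

S(h_1,h_2): lcm = p*q. S = -11/3*p + 6*q**3 + 5/3*q**2 + 4/3*q + 23/6.
  leading term p: subtract (-11/20)·h_2 from -11/3*p + 6*q**3 + 5/3*q**2 + 4/3*q + 23/6 → 6*q**3 - 61/3*q**2 + 4/3*q + 1/6
  leading term q**3: no divisor's leading term divides it; move 6*q**3 to the remainder.
  leading term q**2: no divisor's leading term divides it; move -61/3*q**2 to the remainder.
  leading term q: no divisor's leading term divides it; move 4/3*q to the remainder.
  leading term 1: no divisor's leading term divides it; move 1/6 to the remainder.
  remainder 6*q**3 - 61/3*q**2 + 4/3*q + 1/6 ≠ 0; add k_3 = 6*q**3 - 61/3*q**2 + 4/3*q + 1/6 to the basis.

S(h_1,k_3): lcm = p*q**3. S = -5/18*p*q**2 - 2/9*p*q - 1/36*p + 5/3*q**4 + 1/3*q**3 + 23/6*q**2.
  leading term p*q**2: subtract (-5/216*q)·h_1 from -5/18*p*q**2 - 2/9*p*q - 1/36*p + 5/3*q**4 + 1/3*q**3 + 23/6*q**2 → -67/54*p*q - 1/36*p + 5/3*q**4 + 43/54*q**3 + 106/27*q**2 + 115/108*q
  leading term p*q: subtract (-67/648)·h_1 from -67/54*p*q - 1/36*p + 5/3*q**4 + 43/54*q**3 + 106/27*q**2 + 115/108*q → -1483/324*p + 5/3*q**4 + 43/54*q**3 + 971/162*q**2 + 479/324*q + 1541/324
  leading term p: subtract (-1483/2160)·h_2 from -1483/324*p + 5/3*q**4 + 43/54*q**3 + 971/162*q**2 + 479/324*q + 1541/324 → 5/3*q**4 + 43/54*q**3 - 1739/81*q**2 + 479/324*q + 29/162
  leading term q**4: subtract (5/18*q)·k_3 from 5/3*q**4 + 43/54*q**3 - 1739/81*q**2 + 479/324*q + 29/162 → 58/9*q**3 - 1769/81*q**2 + 116/81*q + 29/162
  leading term q**3: subtract (29/27)·k_3 from 58/9*q**3 - 1769/81*q**2 + 116/81*q + 29/162 → 0
  remainder 0.

S(h_2,k_3): leading monomials are coprime, so the S-polynomial reduces to 0 (Buchberger's first criterion).
Every S-polynomial of the final basis reduces to 0, so we have a Gröbner basis.
Inter-reduce: drop elements whose leading term is divisible by another's, tail-reduce, and make monic.
Reduced Gröbner basis: {p - 6*q**2 - 1, q**3 - 61/18*q**2 + 2/9*q + 1/36}.

Since the reduced bases disagree, the two ideals are not the same.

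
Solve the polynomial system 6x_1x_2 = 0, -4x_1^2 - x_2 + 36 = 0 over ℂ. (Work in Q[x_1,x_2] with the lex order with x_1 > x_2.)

{(-3, 0), (3, 0), (0, 36)}

Compute a lex Gröbner basis by Buchberger's algorithm.
f_1 = 6x_1x_2, LT = x_1x_2.
f_2 = -4x_1^2 - x_2 + 36, LT = x_1^2.

S(f_1,f_2): lcm = x_1^2x_2. S = -1/4x_2^2 + 9x_2.
  leading term x_2^2: no divisor's leading term divides it; move -1/4x_2^2 to the remainder.
  leading term x_2: no divisor's leading term divides it; move 9x_2 to the remainder.
  remainder -1/4x_2^2 + 9x_2 ≠ 0; add h_3 = -1/4x_2^2 + 9x_2 to the basis.

The other S-polynomials (S(f_1,h_3), S(f_2,h_3)) all reduce to 0 modulo the current basis, so we have a Gröbner basis.
Inter-reduce: drop elements whose leading term is divisible by another's, tail-reduce, and make monic.
Reduced Gröbner basis: {x_1^2 + 1/4x_2 - 9, x_1x_2, x_2^2 - 36x_2}.

From the last basis element, x_2^2 - 36x_2 = 0, so x_2 takes values in {0, 36}. Each choice, substituted upward through the basis, yields the corresponding point(s) of the solution set.
  x_2 = 0: the earlier basis element becomes x_1^2 - 9 = 0, giving x_1 = -3, 3 — points (-3, 0), (3, 0).
  x_2 = 36: the earlier basis elements become x_1^2 = 0; 36x_1 = 0, giving x_1 = 0 — point (0, 36).
Each listed point satisfies every original equation (direct substitution).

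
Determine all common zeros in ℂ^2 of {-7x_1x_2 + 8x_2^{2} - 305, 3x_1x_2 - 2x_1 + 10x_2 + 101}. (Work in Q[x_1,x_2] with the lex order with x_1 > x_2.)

{(3, -5), (-143/14 - 17*sqrt(1839)*I/42, 11/8 - sqrt(1839)*I/24), (-143/14 + 17*sqrt(1839)*I/42, 11/8 + sqrt(1839)*I/24)}

Compute a lex Gröbner basis by Buchberger's algorithm.
f_1 = -7x_1x_2 + 8x_2^{2} - 305, LT = x_1x_2.
f_2 = 3x_1x_2 - 2x_1 + 10x_2 + 101, LT = x_1x_2.

S(f_1,f_2): lcm = x_1x_2. S = \tfrac{2}{3}x_1 - \tfrac{8}{7}x_2^{2} - \tfrac{10}{3}x_2 + \tfrac{208}{21}.
  leading term x_1: no divisor's leading term divides it; move \tfrac{2}{3}x_1 to the remainder.
  leading term x_2^{2}: no divisor's leading term divides it; move -\tfrac{8}{7}x_2^{2} to the remainder.
  leading term x_2: no divisor's leading term divides it; move -\tfrac{10}{3}x_2 to the remainder.
  leading term 1: no divisor's leading term divides it; move \tfrac{208}{21} to the remainder.
  remainder \tfrac{2}{3}x_1 - \tfrac{8}{7}x_2^{2} - \tfrac{10}{3}x_2 + \tfrac{208}{21} ≠ 0; add h_3 = \tfrac{2}{3}x_1 - \tfrac{8}{7}x_2^{2} - \tfrac{10}{3}x_2 + \tfrac{208}{21} to the basis.

S(f_1,h_3): lcm = x_1x_2. S = \tfrac{12}{7}x_2^{3} + \tfrac{27}{7}x_2^{2} - \tfrac{104}{7}x_2 + \tfrac{305}{7}.
  leading term x_2^{3}: no divisor's leading term divides it; move \tfrac{12}{7}x_2^{3} to the remainder.
  leading term x_2^{2}: no divisor's leading term divides it; move \tfrac{27}{7}x_2^{2} to the remainder.
  leading term x_2: no divisor's leading term divides it; move -\tfrac{104}{7}x_2 to the remainder.
  leading term 1: no divisor's leading term divides it; move \tfrac{305}{7} to the remainder.
  remainder \tfrac{12}{7}x_2^{3} + \tfrac{27}{7}x_2^{2} - \tfrac{104}{7}x_2 + \tfrac{305}{7} ≠ 0; add h_4 = \tfrac{12}{7}x_2^{3} + \tfrac{27}{7}x_2^{2} - \tfrac{104}{7}x_2 + \tfrac{305}{7} to the basis.

The other S-polynomials (S(f_2,h_3), S(f_1,h_4), S(f_2,h_4), S(h_3,h_4)) all reduce to 0 modulo the current basis, so we have a Gröbner basis.
Inter-reduce: drop elements whose leading term is divisible by another's, tail-reduce, and make monic.
Reduced Gröbner basis: {x_1 - \tfrac{12}{7}x_2^{2} - 5x_2 + \tfrac{104}{7}, x_2^{3} + \tfrac{9}{4}x_2^{2} - \tfrac{26}{3}x_2 + \tfrac{305}{12}}.

Since the basis is lex-ordered, x_2^{3} + \tfrac{9}{4}x_2^{2} - \tfrac{26}{3}x_2 + \tfrac{305}{12} is univariate in x_2. Its roots are {-5, 11/8 - sqrt(1839)*I/24, 11/8 + sqrt(1839)*I/24}. Back-substituting each root into the other basis elements fixes the other coordinates.
  x_2 = -5: the earlier basis element becomes x_1 - 3 = 0, giving x_1 = 3 — point (3, -5).
  x_2 = 11/8 - sqrt(1839)*I/24: the earlier basis element becomes x_1 + 143/14 + 17*sqrt(1839)*I/42 = 0, giving x_1 = -143/14 - 17*sqrt(1839)*I/42 — point (-143/14 - 17*sqrt(1839)*I/42, 11/8 - sqrt(1839)*I/24).
  x_2 = 11/8 + sqrt(1839)*I/24: the earlier basis element becomes x_1 + 143/14 - 17*sqrt(1839)*I/42 = 0, giving x_1 = -143/14 + 17*sqrt(1839)*I/42 — point (-143/14 + 17*sqrt(1839)*I/42, 11/8 + sqrt(1839)*I/24).
Each listed point satisfies every original equation (direct substitution).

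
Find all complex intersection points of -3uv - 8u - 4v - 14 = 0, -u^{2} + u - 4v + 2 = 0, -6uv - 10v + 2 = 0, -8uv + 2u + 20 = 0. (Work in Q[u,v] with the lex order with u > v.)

{(-2, -1)}

Compute a lex Gröbner basis by Buchberger's algorithm.
f_1 = -3uv - 8u - 4v - 14, LT = uv.
f_2 = -u^{2} + u - 4v + 2, LT = u^{2}.
f_3 = -6uv - 10v + 2, LT = uv.
f_4 = -8uv + 2u + 20, LT = uv.

S(f_1,f_2): lcm = u^{2}v. S = \tfrac{8}{3}u^{2} + \tfrac{7}{3}uv + \tfrac{14}{3}u - 4v^{2} + 2v.
  reduce S modulo (f_1, f_2, f_3, f_4):
  remainder \tfrac{10}{9}u - 4v^{2} - \tfrac{106}{9}v - \tfrac{50}{9} ≠ 0; add h_5 = \tfrac{10}{9}u - 4v^{2} - \tfrac{106}{9}v - \tfrac{50}{9} to the basis.

S(f_1,f_3): lcm = uv. S = \tfrac{8}{3}u - \tfrac{1}{3}v + 5.
  reduce S modulo (f_1, f_2, f_3, f_4, h_5):
  remainder \tfrac{48}{5}v^{2} + \tfrac{419}{15}v + \tfrac{55}{3} ≠ 0; add h_6 = \tfrac{48}{5}v^{2} + \tfrac{419}{15}v + \tfrac{55}{3} to the basis.

S(f_1,f_4): lcm = uv. S = \tfrac{35}{12}u + \tfrac{4}{3}v + \tfrac{43}{6}.
  reduce S modulo (f_1, f_2, f_3, f_4, h_5, h_6):
  remainder \tfrac{163}{96}v + \tfrac{163}{96} ≠ 0; add h_7 = \tfrac{163}{96}v + \tfrac{163}{96} to the basis.

The other S-polynomials (S(f_2,f_3), S(f_2,f_4), S(f_3,f_4), S(f_1,h_5), S(f_2,h_5), S(f_3,h_5), S(f_4,h_5), S(f_1,h_6), S(f_2,h_6), S(f_3,h_6), S(f_4,h_6), S(h_5,h_6), S(f_1,h_7), S(f_2,h_7), S(f_3,h_7), S(f_4,h_7), S(h_5,h_7), S(h_6,h_7)) all reduce to 0 modulo the current basis, so we have a Gröbner basis.
Inter-reduce: drop elements whose leading term is divisible by another's, tail-reduce, and make monic.
Reduced Gröbner basis: {u + 2, v + 1}.

From the last basis element, v + 1 = 0, so v takes values in {-1}. Each choice, substituted upward through the basis, yields the corresponding point(s) of the solution set.
  v = -1: the earlier basis element becomes u + 2 = 0, giving u = -2 — point (-2, -1).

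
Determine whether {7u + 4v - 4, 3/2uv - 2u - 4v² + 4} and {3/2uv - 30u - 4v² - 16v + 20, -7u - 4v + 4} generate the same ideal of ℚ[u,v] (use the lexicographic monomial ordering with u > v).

Equality of ideals is decidable: compute both reduced Gröbner bases (unique for the ordering) and check whether they agree.
Buchberger on the first generating set:
f_1 = 7u + 4v - 4, LT = u.
f_2 = 3/2uv - 2u - 4v² + 4, LT = uv.

S(f_1,f_2): lcm = uv. S = 4/3u + 68/21v² - 4/7v - 8/3.
  leading term u: subtract (4/21)·f_1 from 4/3u + 68/21v² - 4/7v - 8/3 → 68/21v² - 4/3v - 40/21
  leading term v²: no divisor's leading term divides it; move 68/21v² to the remainder.
  leading term v: no divisor's leading term divides it; move -4/3v to the remainder.
  leading term 1: no divisor's leading term divides it; move -40/21 to the remainder.
  remainder 68/21v² - 4/3v - 40/21 ≠ 0; add g_3 = 68/21v² - 4/3v - 40/21 to the basis.

The other S-polynomials (S(f_1,g_3), S(f_2,g_3)) all reduce to 0 modulo the current basis, so we have a Gröbner basis.
Inter-reduce: drop elements whose leading term is divisible by another's, tail-reduce, and make monic.
Reduced Gröbner basis: {u + 4/7v - 4/7, v² - 7/17v - 10/17}.

Buchberger on the second generating set:
h_1 = 3/2uv - 30u - 4v² - 16v + 20, LT = uv.
h_2 = -7u - 4v + 4, LT = u.

S(h_1,h_2): lcm = uv. S = -20u - 68/21v² - 212/21v + 40/3.
  leading term u: subtract (20/7)·h_2 from -20u - 68/21v² - 212/21v + 40/3 → -68/21v² + 4/3v + 40/21
  leading term v²: no divisor's leading term divides it; move -68/21v² to the remainder.
  leading term v: no divisor's leading term divides it; move 4/3v to the remainder.
  leading term 1: no divisor's leading term divides it; move 40/21 to the remainder.
  remainder -68/21v² + 4/3v + 40/21 ≠ 0; add k_3 = -68/21v² + 4/3v + 40/21 to the basis.

The other S-polynomials (S(h_1,k_3), S(h_2,k_3)) all reduce to 0 modulo the current basis, so we have a Gröbner basis.
Inter-reduce: drop elements whose leading term is divisible by another's, tail-reduce, and make monic.
Reduced Gröbner basis: {u + 4/7v - 4/7, v² - 7/17v - 10/17}.

These coincide, so the ideals are equal.

Yes, the ideals are equal.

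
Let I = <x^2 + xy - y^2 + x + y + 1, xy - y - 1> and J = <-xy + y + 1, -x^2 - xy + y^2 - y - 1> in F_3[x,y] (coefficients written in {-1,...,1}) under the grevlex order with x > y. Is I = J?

Equality of ideals is decidable: compute both reduced Gröbner bases (unique for the ordering) and check whether they agree.
Buchberger on the first generating set:
f_1 = x^2 + xy - y^2 + x + y + 1, LT = x^2.
f_2 = xy - y - 1, LT = xy.

S(f_1,f_2): lcm = x^2y. S = xy^2 - y^3 - xy + y^2 + x + y.
  leading term xy^2: subtract (y)·f_2 from xy^2 - y^3 - xy + y^2 + x + y → -y^3 - xy - y^2 + x - y
  leading term y^3: no divisor's leading term divides it; move -y^3 to the remainder.
  leading term xy: subtract (-1)·f_2 from -xy - y^2 + x - y → -y^2 + x + y - 1
  leading term y^2: no divisor's leading term divides it; move -y^2 to the remainder.
  leading term x: no divisor's leading term divides it; move x to the remainder.
  leading term y: no divisor's leading term divides it; move y to the remainder.
  leading term 1: no divisor's leading term divides it; move -1 to the remainder.
  remainder -y^3 - y^2 + x + y - 1 ≠ 0; add g_3 = -y^3 - y^2 + x + y - 1 to the basis.

The other S-polynomials (S(f_1,g_3), S(f_2,g_3)) all reduce to 0 modulo the current basis, so we have a Gröbner basis.
Inter-reduce: drop elements whose leading term is divisible by another's, tail-reduce, and make monic.
Reduced Gröbner basis: {y^3 + y^2 - x - y + 1, x^2 - y^2 + x - y - 1, xy - y - 1}.

Buchberger on the second generating set:
h_1 = -xy + y + 1, LT = xy.
h_2 = -x^2 - xy + y^2 - y - 1, LT = x^2.

S(h_1,h_2): lcm = x^2y. S = -xy^2 + y^3 - xy - y^2 - x - y.
  leading term xy^2: subtract (y)·h_1 from -xy^2 + y^3 - xy - y^2 - x - y → y^3 - xy + y^2 - x + y
  leading term y^3: no divisor's leading term divides it; move y^3 to the remainder.
  leading term xy: subtract (1)·h_1 from -xy + y^2 - x + y → y^2 - x - 1
  leading term y^2: no divisor's leading term divides it; move y^2 to the remainder.
  leading term x: no divisor's leading term divides it; move -x to the remainder.
  leading term 1: no divisor's leading term divides it; move -1 to the remainder.
  remainder y^3 + y^2 - x - 1 ≠ 0; add k_3 = y^3 + y^2 - x - 1 to the basis.

The other S-polynomials (S(h_1,k_3), S(h_2,k_3)) all reduce to 0 modulo the current basis, so we have a Gröbner basis.
Inter-reduce: drop elements whose leading term is divisible by another's, tail-reduce, and make monic.
Reduced Gröbner basis: {y^3 + y^2 - x - 1, x^2 - y^2 - y - 1, xy - y - 1}.

Since the reduced bases disagree, the two ideals are not the same.
The choice of monomial ordering does not affect the verdict — as long as both bases are computed under the same ordering, their equality decides ideal equality.

No, the ideals differ.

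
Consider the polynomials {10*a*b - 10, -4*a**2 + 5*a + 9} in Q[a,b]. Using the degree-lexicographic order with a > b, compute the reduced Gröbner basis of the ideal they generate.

G = {b**2 + 5/9*b - 4/9, a - 9/4*b - 5/4}

f_1 = 10*a*b - 10, LT = a*b.
f_2 = -4*a**2 + 5*a + 9, LT = a**2.

S(f_1,f_2): lcm = a**2*b. S = 5/4*a*b - a + 9/4*b.
  leading term a*b: subtract (1/8)·f_1 from 5/4*a*b - a + 9/4*b → -a + 9/4*b + 5/4
  leading term a: no divisor's leading term divides it; move -a to the remainder.
  leading term b: no divisor's leading term divides it; move 9/4*b to the remainder.
  leading term 1: no divisor's leading term divides it; move 5/4 to the remainder.
  remainder -a + 9/4*b + 5/4 ≠ 0; add g_3 = -a + 9/4*b + 5/4 to the basis.

S(f_1,g_3): lcm = a*b. S = 9/4*b**2 + 5/4*b - 1.
  leading term b**2: no divisor's leading term divides it; move 9/4*b**2 to the remainder.
  leading term b: no divisor's leading term divides it; move 5/4*b to the remainder.
  leading term 1: no divisor's leading term divides it; move -1 to the remainder.
  remainder 9/4*b**2 + 5/4*b - 1 ≠ 0; add g_4 = 9/4*b**2 + 5/4*b - 1 to the basis.

The other S-polynomials (S(f_2,g_3), S(f_1,g_4), S(f_2,g_4), S(g_3,g_4)) all reduce to 0 modulo the current basis, so we have a Gröbner basis.
Inter-reduce: drop elements whose leading term is divisible by another's, tail-reduce, and make monic.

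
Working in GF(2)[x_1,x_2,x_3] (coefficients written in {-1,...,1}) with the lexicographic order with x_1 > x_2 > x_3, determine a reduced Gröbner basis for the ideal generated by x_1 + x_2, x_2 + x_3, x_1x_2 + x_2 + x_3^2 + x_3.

G = {x_1 + x_3, x_2 + x_3}

f_1 = x_1 + x_2, LT = x_1.
f_2 = x_2 + x_3, LT = x_2.
f_3 = x_1x_2 + x_2 + x_3^2 + x_3, LT = x_1x_2.

S(f_1,f_2): leading monomials are coprime, so the S-polynomial reduces to 0 (Buchberger's first criterion).
S(f_1,f_3): lcm = x_1x_2. S = x_2^2 + x_2 + x_3^2 + x_3.
  leading term x_2^2: subtract (x_2)·f_2 from x_2^2 + x_2 + x_3^2 + x_3 → x_2x_3 + x_2 + x_3^2 + x_3
  leading term x_2x_3: subtract (x_3)·f_2 from x_2x_3 + x_2 + x_3^2 + x_3 → x_2 + x_3
  leading term x_2: subtract (1)·f_2 from x_2 + x_3 → 0
  remainder 0.

S(f_2,f_3): lcm = x_1x_2. S = x_1x_3 + x_2 + x_3^2 + x_3.
  leading term x_1x_3: subtract (x_3)·f_1 from x_1x_3 + x_2 + x_3^2 + x_3 → x_2x_3 + x_2 + x_3^2 + x_3
  leading term x_2x_3: subtract (x_3)·f_2 from x_2x_3 + x_2 + x_3^2 + x_3 → x_2 + x_3
  leading term x_2: subtract (1)·f_2 from x_2 + x_3 → 0
  remainder 0.

Every S-polynomial of the final basis reduces to 0, so we have a Gröbner basis.
Inter-reduce: drop elements whose leading term is divisible by another's, tail-reduce, and make monic.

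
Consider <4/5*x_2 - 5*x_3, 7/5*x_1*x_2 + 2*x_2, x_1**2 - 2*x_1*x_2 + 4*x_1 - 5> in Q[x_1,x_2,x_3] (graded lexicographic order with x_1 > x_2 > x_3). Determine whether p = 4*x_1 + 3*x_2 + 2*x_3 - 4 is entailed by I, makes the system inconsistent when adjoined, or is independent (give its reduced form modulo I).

4*x_1 + 3*x_2 + 2*x_3 - 4 is independent of I; its normal form modulo I is 4*x_1 + 83/4*x_3 - 4.

First compute the reduced Gröbner basis of I by Buchberger's algorithm.
f_1 = 4/5*x_2 - 5*x_3, LT = x_2.
f_2 = 7/5*x_1*x_2 + 2*x_2, LT = x_1*x_2.
f_3 = x_1**2 - 2*x_1*x_2 + 4*x_1 - 5, LT = x_1**2.

S(f_1,f_2): lcm = x_1*x_2. S = -25/4*x_1*x_3 - 10/7*x_2.
  leading term x_1*x_3: no divisor's leading term divides it; move -25/4*x_1*x_3 to the remainder.
  leading term x_2: subtract (-25/14)·f_1 from -10/7*x_2 → -125/14*x_3
  leading term x_3: no divisor's leading term divides it; move -125/14*x_3 to the remainder.
  remainder -25/4*x_1*x_3 - 125/14*x_3 ≠ 0; add h_4 = -25/4*x_1*x_3 - 125/14*x_3 to the basis.

S(f_1,f_3): leading monomials are coprime, so the S-polynomial reduces to 0 (Buchberger's first criterion).
S(f_2,f_3): lcm = x_1**2*x_2. S = 2*x_1*x_2**2 - 18/7*x_1*x_2 + 5*x_2.
  leading term x_1*x_2**2: subtract (5/2*x_1*x_2)·f_1 from 2*x_1*x_2**2 - 18/7*x_1*x_2 + 5*x_2 → 25/2*x_1*x_2*x_3 - 18/7*x_1*x_2 + 5*x_2
  leading term x_1*x_2*x_3: subtract (125/8*x_1*x_3)·f_1 from 25/2*x_1*x_2*x_3 - 18/7*x_1*x_2 + 5*x_2 → 625/8*x_1*x_3**2 - 18/7*x_1*x_2 + 5*x_2
  leading term x_1*x_3**2: subtract (-25/2*x_3)·h_4 from 625/8*x_1*x_3**2 - 18/7*x_1*x_2 + 5*x_2 → -18/7*x_1*x_2 - 3125/28*x_3**2 + 5*x_2
  leading term x_1*x_2: subtract (-45/14*x_1)·f_1 from -18/7*x_1*x_2 - 3125/28*x_3**2 + 5*x_2 → -225/14*x_1*x_3 - 3125/28*x_3**2 + 5*x_2
  leading term x_1*x_3: subtract (18/7)·h_4 from -225/14*x_1*x_3 - 3125/28*x_3**2 + 5*x_2 → -3125/28*x_3**2 + 5*x_2 + 1125/49*x_3
  leading term x_3**2: no divisor's leading term divides it; move -3125/28*x_3**2 to the remainder.
  leading term x_2: subtract (25/4)·f_1 from 5*x_2 + 1125/49*x_3 → 10625/196*x_3
  leading term x_3: no divisor's leading term divides it; move 10625/196*x_3 to the remainder.
  remainder -3125/28*x_3**2 + 10625/196*x_3 ≠ 0; add h_5 = -3125/28*x_3**2 + 10625/196*x_3 to the basis.

S(f_1,h_4): leading monomials are coprime, so the S-polynomial reduces to 0 (Buchberger's first criterion).
S(f_2,h_4): lcm = x_1*x_2*x_3. S = 0.
  remainder 0.

S(f_3,h_4): lcm = x_1**2*x_3. S = -2*x_1*x_2*x_3 + 18/7*x_1*x_3 - 5*x_3.
  leading term x_1*x_2*x_3: subtract (-5/2*x_1*x_3)·f_1 from -2*x_1*x_2*x_3 + 18/7*x_1*x_3 - 5*x_3 → -25/2*x_1*x_3**2 + 18/7*x_1*x_3 - 5*x_3
  leading term x_1*x_3**2: subtract (2*x_3)·h_4 from -25/2*x_1*x_3**2 + 18/7*x_1*x_3 - 5*x_3 → 18/7*x_1*x_3 + 125/7*x_3**2 - 5*x_3
  leading term x_1*x_3: subtract (-72/175)·h_4 from 18/7*x_1*x_3 + 125/7*x_3**2 - 5*x_3 → 125/7*x_3**2 - 425/49*x_3
  leading term x_3**2: subtract (-4/25)·h_5 from 125/7*x_3**2 - 425/49*x_3 → 0
  remainder 0.

S(f_1,h_5): leading monomials are coprime, so the S-polynomial reduces to 0 (Buchberger's first criterion).
S(f_2,h_5): leading monomials are coprime, so the S-polynomial reduces to 0 (Buchberger's first criterion).
S(f_3,h_5): leading monomials are coprime, so the S-polynomial reduces to 0 (Buchberger's first criterion).
S(h_4,h_5): lcm = x_1*x_3**2. S = 17/35*x_1*x_3 + 10/7*x_3**2.
  leading term x_1*x_3: subtract (-68/875)·h_4 from 17/35*x_1*x_3 + 10/7*x_3**2 → 10/7*x_3**2 - 34/49*x_3
  leading term x_3**2: subtract (-8/625)·h_5 from 10/7*x_3**2 - 34/49*x_3 → 0
  remainder 0.

Every S-polynomial of the final basis reduces to 0, so we have a Gröbner basis.
Inter-reduce: drop elements whose leading term is divisible by another's, tail-reduce, and make monic.
Reduced Gröbner basis: {x_1**2 + 4*x_1 + 125/7*x_3 - 5, x_1*x_3 + 10/7*x_3, x_3**2 - 17/35*x_3, x_2 - 25/4*x_3}.
Label its elements g_1 = x_1**2 + 4*x_1 + 125/7*x_3 - 5, g_2 = x_1*x_3 + 10/7*x_3, g_3 = x_3**2 - 17/35*x_3, g_4 = x_2 - 25/4*x_3.

Reduce p = 4*x_1 + 3*x_2 + 2*x_3 - 4 modulo G:
  leading term x_1: no divisor's leading term divides it; move 4*x_1 to the remainder.
  leading term x_2: subtract (3)·g_4 from 3*x_2 + 2*x_3 - 4 → 83/4*x_3 - 4
  leading term x_3: no divisor's leading term divides it; move 83/4*x_3 to the remainder.
  leading term 1: no divisor's leading term divides it; move -4 to the remainder.
  normal form = 4*x_1 + 83/4*x_3 - 4.
The normal form is nonzero, so p ∉ I. Since p minus its normal form lies in I, I + (p) = I + (r) where r = 4*x_1 + 83/4*x_3 - 4; decide whether this ideal is the whole ring.
Run Buchberger on G together with r (pairs among the g_i already reduce to 0 since G is a Gröbner basis):
g_1 = x_1**2 + 4*x_1 + 125/7*x_3 - 5, LT = x_1**2.
g_2 = x_1*x_3 + 10/7*x_3, LT = x_1*x_3.
g_3 = x_3**2 - 17/35*x_3, LT = x_3**2.
g_4 = x_2 - 25/4*x_3, LT = x_2.
r = 4*x_1 + 83/4*x_3 - 4, LT = x_1.

S(g_1,g_2): lcm = x_1**2*x_3. S = 18/7*x_1*x_3 + 125/7*x_3**2 - 5*x_3.
  leading term x_1*x_3: subtract (18/7)·g_2 from 18/7*x_1*x_3 + 125/7*x_3**2 - 5*x_3 → 125/7*x_3**2 - 425/49*x_3
  leading term x_3**2: subtract (125/7)·g_3 from 125/7*x_3**2 - 425/49*x_3 → 0
  remainder 0.

S(g_1,g_3): leading monomials are coprime, so the S-polynomial reduces to 0 (Buchberger's first criterion).
S(g_1,g_4): leading monomials are coprime, so the S-polynomial reduces to 0 (Buchberger's first criterion).
S(g_1,r): lcm = x_1**2. S = -83/16*x_1*x_3 + 5*x_1 + 125/7*x_3 - 5.
  leading term x_1*x_3: subtract (-83/16)·g_2 from -83/16*x_1*x_3 + 5*x_1 + 125/7*x_3 - 5 → 5*x_1 + 1415/56*x_3 - 5
  leading term x_1: subtract (5/4)·r from 5*x_1 + 1415/56*x_3 - 5 → -75/112*x_3
  leading term x_3: no divisor's leading term divides it; move -75/112*x_3 to the remainder.
  remainder -75/112*x_3 ≠ 0; add m_6 = -75/112*x_3 to the basis.

S(g_2,g_3): lcm = x_1*x_3**2. S = 17/35*x_1*x_3 + 10/7*x_3**2.
  leading term x_1*x_3: subtract (17/35)·g_2 from 17/35*x_1*x_3 + 10/7*x_3**2 → 10/7*x_3**2 - 34/49*x_3
  leading term x_3**2: subtract (10/7)·g_3 from 10/7*x_3**2 - 34/49*x_3 → 0
  remainder 0.

S(g_2,g_4): leading monomials are coprime, so the S-polynomial reduces to 0 (Buchberger's first criterion).
S(g_2,r): lcm = x_1*x_3. S = -83/16*x_3**2 + 17/7*x_3.
  leading term x_3**2: subtract (-83/16)·g_3 from -83/16*x_3**2 + 17/7*x_3 → -51/560*x_3
  leading term x_3: subtract (17/125)·m_6 from -51/560*x_3 → 0
  remainder 0.

S(g_3,g_4): leading monomials are coprime, so the S-polynomial reduces to 0 (Buchberger's first criterion).
S(g_3,r): leading monomials are coprime, so the S-polynomial reduces to 0 (Buchberger's first criterion).
S(g_4,r): leading monomials are coprime, so the S-polynomial reduces to 0 (Buchberger's first criterion).
S(g_1,m_6): leading monomials are coprime, so the S-polynomial reduces to 0 (Buchberger's first criterion).
S(g_2,m_6): lcm = x_1*x_3. S = 10/7*x_3.
  leading term x_3: subtract (-32/15)·m_6 from 10/7*x_3 → 0
  remainder 0.

S(g_3,m_6): lcm = x_3**2. S = -17/35*x_3.
  leading term x_3: subtract (272/375)·m_6 from -17/35*x_3 → 0
  remainder 0.

S(g_4,m_6): leading monomials are coprime, so the S-polynomial reduces to 0 (Buchberger's first criterion).
S(r,m_6): leading monomials are coprime, so the S-polynomial reduces to 0 (Buchberger's first criterion).
Every S-polynomial of the final basis reduces to 0, so we have a Gröbner basis.
Inter-reduce: drop elements whose leading term is divisible by another's, tail-reduce, and make monic.
Reduced Gröbner basis: {x_1 - 1, x_2, x_3}.
The reduced Gröbner basis of I + (p) is {x_1 - 1, x_2, x_3} ≠ {1}, a proper ideal, so the enlarged system stays consistent: p is independent of I, with normal form 4*x_1 + 83/4*x_3 - 4.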